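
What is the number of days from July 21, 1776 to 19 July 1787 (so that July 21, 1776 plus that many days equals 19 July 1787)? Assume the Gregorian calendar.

4015

Jul 21, 1776 → Jul 21, 1777: 365 days.
Jul 21, 1777 → Jul 21, 1778: 365 days.
Jul 21, 1778 → Jul 21, 1779: 365 days.
Jul 21, 1779 → Jul 21, 1780: 366 days (Feb 29, 1780 is in that span).
Jul 21, 1780 → Jul 21, 1781: 365 days.
Jul 21, 1781 → Jul 21, 1782: 365 days.
Jul 21, 1782 → Jul 21, 1783: 365 days.
Jul 21, 1783 → Jul 21, 1784: 366 days (Feb 29, 1784 is in that span).
Jul 21, 1784 → Jul 21, 1785: 365 days.
Jul 21, 1785 → Jul 21, 1786: 365 days.
Jul 21, 1786 → Aug 21, 1786: 31 days (July has 31).
Aug 21, 1786 → Sep 21, 1786: 31 days (August has 31).
Sep 21, 1786 → Oct 21, 1786: 30 days (September has 30).
Oct 21, 1786 → Nov 21, 1786: 31 days (October has 31).
Nov 21, 1786 → Dec 21, 1786: 30 days (November has 30).
Dec 21, 1786 → Jan 21, 1787: 31 days (December has 31).
Jan 21, 1787 → Feb 21, 1787: 31 days (January has 31).
Feb 21, 1787 → Mar 21, 1787: 28 days (February has 28).
Mar 21, 1787 → Apr 21, 1787: 31 days (March has 31).
Apr 21, 1787 → May 21, 1787: 30 days (April has 30).
May 21, 1787 → Jun 21, 1787: 31 days (May has 31).
Jun 21, 1787 → Jul 19, 1787: 28 days.
Total: 4015 days.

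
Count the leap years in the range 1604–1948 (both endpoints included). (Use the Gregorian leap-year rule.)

Multiples of 4 in [1604,1948]: 87.
Of those, multiples of 100: 3 (not leap unless ÷400).
Multiples of 400: 0.
Leap years = 87 − 3 + 0 = 84.

84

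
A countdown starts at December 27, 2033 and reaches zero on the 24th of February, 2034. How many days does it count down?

Dec 27, 2033 → Jan 27, 2034: 31 days (December has 31).
Jan 27, 2034 → Feb 24, 2034: 28 days.
Total: 59 days.

59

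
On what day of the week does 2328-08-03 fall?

Friday

Doomsday rule: the anchor day for the 2300s is Wednesday. For year 28: 28÷12 = 2 r 4, and 4÷4 = 1, so 2+4+1 = 7.
Wednesday + 7 ≡ Wednesday — that's 2328's doomsday.
In August the doomsday date is Aug 8.
Aug 3 is 5 days before Aug 8; 5 mod 7 = 5, so Wednesday − 5 = Friday.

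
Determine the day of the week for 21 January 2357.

Doomsday rule: the anchor day for the 2300s is Wednesday. For year 57: 57÷12 = 4 r 9, and 9÷4 = 2, so 4+9+2 = 15.
Wednesday + 15 ≡ Thursday — that's 2357's doomsday.
In January the doomsday date is Jan 3 (2357 is not a leap year).
Jan 21 is 18 days after Jan 3; 18 mod 7 = 4, so Thursday + 4 = Monday.

Monday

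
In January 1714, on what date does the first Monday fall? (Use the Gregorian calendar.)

January 1, 1714

January 1, 1714 is a Monday.
The first Monday is therefore January 1 (same day).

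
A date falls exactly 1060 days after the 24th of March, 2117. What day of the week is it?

Saturday

First find the weekday of Mar 24, 2117. Doomsday rule: the anchor day for the 2100s is Sunday. For year 17: 17÷12 = 1 r 5, and 5÷4 = 1, so 1+5+1 = 7.
Sunday + 7 ≡ Sunday — that's 2117's doomsday.
In March the doomsday date is Mar 14.
Mar 24 is 10 days after Mar 14; 10 mod 7 = 3, so Sunday + 3 = Wednesday.
1060 mod 7 = 3, so 1060 days after a Wednesday is Wednesday + 3 = Saturday.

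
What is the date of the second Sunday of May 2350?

May 14, 2350

May 1, 2350 is a Monday.
The first Sunday is therefore May 7 (6 days later).
The second Sunday is 7 + 1×7 = May 14.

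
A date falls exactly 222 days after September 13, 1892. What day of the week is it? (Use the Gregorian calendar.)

Sunday

Sep 13, 1892 is a Tuesday.
222 mod 7 = 5, so 222 days after a Tuesday is Tuesday + 5 = Sunday.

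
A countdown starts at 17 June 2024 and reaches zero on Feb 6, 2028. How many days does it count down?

1329

Jun 17, 2024 → Jun 17, 2025: 365 days.
Jun 17, 2025 → Jun 17, 2026: 365 days.
Jun 17, 2026 → Jun 17, 2027: 365 days.
Jun 17, 2027 → Jul 17, 2027: 30 days (June has 30).
Jul 17, 2027 → Aug 17, 2027: 31 days (July has 31).
Aug 17, 2027 → Sep 17, 2027: 31 days (August has 31).
Sep 17, 2027 → Oct 17, 2027: 30 days (September has 30).
Oct 17, 2027 → Nov 17, 2027: 31 days (October has 31).
Nov 17, 2027 → Dec 17, 2027: 30 days (November has 30).
Dec 17, 2027 → Jan 17, 2028: 31 days (December has 31).
Jan 17, 2028 → Feb 6, 2028: 20 days.
Total: 1329 days.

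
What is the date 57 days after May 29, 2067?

May has 31 days: +3 → Jun 1, 2067 (54 left).
Jun has 30 days: +30 → Jul 1, 2067 (24 left).
+24 → Jul 25, 2067.

July 25, 2067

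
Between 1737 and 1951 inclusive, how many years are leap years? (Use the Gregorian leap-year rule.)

51

Multiples of 4 in [1737,1951]: 53.
Of those, multiples of 100: 2 (not leap unless ÷400).
Multiples of 400: 0.
Leap years = 53 − 2 + 0 = 51.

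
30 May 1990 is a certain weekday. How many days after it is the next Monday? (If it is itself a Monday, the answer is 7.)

May 30, 1990 is a Wednesday.
From Wednesday to the next Monday is 5 days.

5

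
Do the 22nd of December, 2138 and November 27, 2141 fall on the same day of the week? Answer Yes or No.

From Dec 22, 2138 to Nov 27, 2141 is 1071 days.
1071 mod 7 = 0, so they are the same weekday.
(Dec 22, 2138 is a Monday; Nov 27, 2141 is a Monday.)

Yes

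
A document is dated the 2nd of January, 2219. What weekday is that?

Doomsday rule: the anchor day for the 2200s is Friday. For year 19: 19÷12 = 1 r 7, and 7÷4 = 1, so 1+7+1 = 9.
Friday + 9 ≡ Sunday — that's 2219's doomsday.
In January the doomsday date is Jan 3 (2219 is not a leap year).
Jan 2 is 1 day before Jan 3; 1 mod 7 = 1, so Sunday − 1 = Saturday.

Saturday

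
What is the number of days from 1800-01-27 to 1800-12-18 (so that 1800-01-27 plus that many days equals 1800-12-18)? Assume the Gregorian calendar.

325

Jan 27, 1800 → Feb 27, 1800: 31 days (January has 31).
Feb 27, 1800 → Mar 27, 1800: 28 days (February has 28).
Mar 27, 1800 → Apr 27, 1800: 31 days (March has 31).
Apr 27, 1800 → May 27, 1800: 30 days (April has 30).
May 27, 1800 → Jun 27, 1800: 31 days (May has 31).
Jun 27, 1800 → Jul 27, 1800: 30 days (June has 30).
Jul 27, 1800 → Aug 27, 1800: 31 days (July has 31).
Aug 27, 1800 → Sep 27, 1800: 31 days (August has 31).
Sep 27, 1800 → Oct 27, 1800: 30 days (September has 30).
Oct 27, 1800 → Nov 27, 1800: 31 days (October has 31).
Nov 27, 1800 → Dec 18, 1800: 21 days.
Total: 325 days.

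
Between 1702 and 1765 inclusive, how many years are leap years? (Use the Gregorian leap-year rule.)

16

Multiples of 4 in [1702,1765]: 16.
Of those, multiples of 100: 0 (not leap unless ÷400).
Multiples of 400: 0.
Leap years = 16 − 0 + 0 = 16.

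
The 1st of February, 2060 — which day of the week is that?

Sunday

Doomsday rule: the anchor day for the 2000s is Tuesday. For year 60: 60÷12 = 5 r 0, and 0÷4 = 0, so 5+0+0 = 5.
Tuesday + 5 ≡ Sunday — that's 2060's doomsday.
In February the doomsday date is Feb 29 (2060 is a leap year (divisible by 4)).
Feb 1 is 28 days before Feb 29; 28 mod 7 = 0, so Sunday − 0 = Sunday.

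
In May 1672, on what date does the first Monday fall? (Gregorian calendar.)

May 2, 1672

May 1, 1672 is a Sunday.
The first Monday is therefore May 2 (1 days later).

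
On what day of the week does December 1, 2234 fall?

Monday

Doomsday rule: the anchor day for the 2200s is Friday. For year 34: 34÷12 = 2 r 10, and 10÷4 = 2, so 2+10+2 = 14.
Friday + 14 ≡ Friday — that's 2234's doomsday.
In December the doomsday date is Dec 12.
Dec 1 is 11 days before Dec 12; 11 mod 7 = 4, so Friday − 4 = Monday.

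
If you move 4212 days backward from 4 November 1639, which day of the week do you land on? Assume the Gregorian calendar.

First find the weekday of Nov 4, 1639. Doomsday rule: the anchor day for the 1600s is Tuesday. For year 39: 39÷12 = 3 r 3, and 3÷4 = 0, so 3+3+0 = 6.
Tuesday + 6 ≡ Monday — that's 1639's doomsday.
In November the doomsday date is Nov 7.
Nov 4 is 3 days before Nov 7; 3 mod 7 = 3, so Monday − 3 = Friday.
4212 mod 7 = 5, so 4212 days before a Friday is Friday − 5 = Sunday.

Sunday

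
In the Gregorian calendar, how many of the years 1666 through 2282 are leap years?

149

Multiples of 4 in [1666,2282]: 154.
Of those, multiples of 100: 6 (not leap unless ÷400).
Multiples of 400: 1.
Leap years = 154 − 6 + 1 = 149.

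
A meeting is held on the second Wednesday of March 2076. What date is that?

March 1, 2076 is a Sunday.
The first Wednesday is therefore March 4 (3 days later).
The second Wednesday is 4 + 1×7 = March 11.

March 11, 2076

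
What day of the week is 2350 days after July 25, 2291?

Thursday

Jul 25, 2291 is a Saturday.
2350 mod 7 = 5, so 2350 days after a Saturday is Saturday + 5 = Thursday.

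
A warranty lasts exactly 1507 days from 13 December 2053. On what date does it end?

January 28, 2058

+365 (one year) → Dec 13, 2054 (1142 left).
+365 (one year) → Dec 13, 2055 (777 left).
+366 (one year; includes Feb 29, 2056) → Dec 13, 2056 (411 left).
+365 (one year) → Dec 13, 2057 (46 left).
Dec has 31 days: +19 → Jan 1, 2058 (27 left).
+27 → Jan 28, 2058.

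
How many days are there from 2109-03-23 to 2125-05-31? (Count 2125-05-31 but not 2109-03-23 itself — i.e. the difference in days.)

Mar 23, 2109 → Mar 23, 2110: 365 days.
Mar 23, 2110 → Mar 23, 2111: 365 days.
Mar 23, 2111 → Mar 23, 2112: 366 days (Feb 29, 2112 is in that span).
Mar 23, 2112 → Mar 23, 2113: 365 days.
Mar 23, 2113 → Mar 23, 2114: 365 days.
Mar 23, 2114 → Mar 23, 2115: 365 days.
Mar 23, 2115 → Mar 23, 2116: 366 days (Feb 29, 2116 is in that span).
Mar 23, 2116 → Mar 23, 2117: 365 days.
Mar 23, 2117 → Mar 23, 2118: 365 days.
Mar 23, 2118 → Mar 23, 2119: 365 days.
Mar 23, 2119 → Mar 23, 2120: 366 days (Feb 29, 2120 is in that span).
Mar 23, 2120 → Mar 23, 2121: 365 days.
Mar 23, 2121 → Mar 23, 2122: 365 days.
Mar 23, 2122 → Mar 23, 2123: 365 days.
Mar 23, 2123 → Mar 23, 2124: 366 days (Feb 29, 2124 is in that span).
Mar 23, 2124 → Mar 23, 2125: 365 days.
Mar 23, 2125 → Apr 23, 2125: 31 days (March has 31).
Apr 23, 2125 → May 23, 2125: 30 days (April has 30).
May 23, 2125 → May 31, 2125: 8 days.
Total: 5913 days.

5913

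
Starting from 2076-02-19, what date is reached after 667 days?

December 17, 2077

+366 (one year; includes Feb 29, 2076) → Feb 19, 2077 (301 left).
Feb has 28 days: +10 → Mar 1, 2077 (291 left).
Mar has 31 days: +31 → Apr 1, 2077 (260 left).
Apr has 30 days: +30 → May 1, 2077 (230 left).
May has 31 days: +31 → Jun 1, 2077 (199 left).
Jun has 30 days: +30 → Jul 1, 2077 (169 left).
Jul has 31 days: +31 → Aug 1, 2077 (138 left).
Aug has 31 days: +31 → Sep 1, 2077 (107 left).
Sep has 30 days: +30 → Oct 1, 2077 (77 left).
Oct has 31 days: +31 → Nov 1, 2077 (46 left).
Nov has 30 days: +30 → Dec 1, 2077 (16 left).
+16 → Dec 17, 2077.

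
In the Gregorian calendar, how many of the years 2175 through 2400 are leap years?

Multiples of 4 in [2175,2400]: 57.
Of those, multiples of 100: 3 (not leap unless ÷400).
Multiples of 400: 1.
Leap years = 57 − 3 + 1 = 55.

55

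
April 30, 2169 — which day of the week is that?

Doomsday rule: the anchor day for the 2100s is Sunday. For year 69: 69÷12 = 5 r 9, and 9÷4 = 2, so 5+9+2 = 16.
Sunday + 16 ≡ Tuesday — that's 2169's doomsday.
In April the doomsday date is Apr 4.
Apr 30 is 26 days after Apr 4; 26 mod 7 = 5, so Tuesday + 5 = Sunday.

Sunday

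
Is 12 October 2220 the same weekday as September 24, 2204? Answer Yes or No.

From Sep 24, 2204 to Oct 12, 2220 is 5862 days.
5862 mod 7 = 3, so they are different weekdays.
(Sep 24, 2204 is a Monday; Oct 12, 2220 is a Thursday.)

No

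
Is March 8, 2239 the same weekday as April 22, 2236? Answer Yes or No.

Yes

From Apr 22, 2236 to Mar 8, 2239 is 1050 days.
1050 mod 7 = 0, so they are the same weekday.
(Apr 22, 2236 is a Friday; Mar 8, 2239 is a Friday.)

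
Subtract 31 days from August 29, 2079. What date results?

−29 → Jul 31, 2079 (end of Jul, 31 days; 2 left).
−2 → Jul 29, 2079.

July 29, 2079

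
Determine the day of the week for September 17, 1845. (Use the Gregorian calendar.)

Doomsday rule: the anchor day for the 1800s is Friday. For year 45: 45÷12 = 3 r 9, and 9÷4 = 2, so 3+9+2 = 14.
Friday + 14 ≡ Friday — that's 1845's doomsday.
In September the doomsday date is Sep 5.
Sep 17 is 12 days after Sep 5; 12 mod 7 = 5, so Friday + 5 = Wednesday.

Wednesday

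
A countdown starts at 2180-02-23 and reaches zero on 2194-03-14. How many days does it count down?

Feb 23, 2180 → Feb 23, 2181: 366 days (Feb 29, 2180 is in that span).
Feb 23, 2181 → Feb 23, 2182: 365 days.
Feb 23, 2182 → Feb 23, 2183: 365 days.
Feb 23, 2183 → Feb 23, 2184: 365 days.
Feb 23, 2184 → Feb 23, 2185: 366 days (Feb 29, 2184 is in that span).
Feb 23, 2185 → Feb 23, 2186: 365 days.
Feb 23, 2186 → Feb 23, 2187: 365 days.
Feb 23, 2187 → Feb 23, 2188: 365 days.
Feb 23, 2188 → Feb 23, 2189: 366 days (Feb 29, 2188 is in that span).
Feb 23, 2189 → Feb 23, 2190: 365 days.
Feb 23, 2190 → Feb 23, 2191: 365 days.
Feb 23, 2191 → Feb 23, 2192: 365 days.
Feb 23, 2192 → Feb 23, 2193: 366 days (Feb 29, 2192 is in that span).
Feb 23, 2193 → Mar 23, 2193: 28 days (February has 28).
Mar 23, 2193 → Apr 23, 2193: 31 days (March has 31).
Apr 23, 2193 → May 23, 2193: 30 days (April has 30).
May 23, 2193 → Jun 23, 2193: 31 days (May has 31).
Jun 23, 2193 → Jul 23, 2193: 30 days (June has 30).
Jul 23, 2193 → Aug 23, 2193: 31 days (July has 31).
Aug 23, 2193 → Sep 23, 2193: 31 days (August has 31).
Sep 23, 2193 → Oct 23, 2193: 30 days (September has 30).
Oct 23, 2193 → Nov 23, 2193: 31 days (October has 31).
Nov 23, 2193 → Dec 23, 2193: 30 days (November has 30).
Dec 23, 2193 → Jan 23, 2194: 31 days (December has 31).
Jan 23, 2194 → Feb 23, 2194: 31 days (January has 31).
Feb 23, 2194 → Mar 14, 2194: 19 days.
Total: 5133 days.

5133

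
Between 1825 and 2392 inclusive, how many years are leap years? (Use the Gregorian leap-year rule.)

Multiples of 4 in [1825,2392]: 142.
Of those, multiples of 100: 5 (not leap unless ÷400).
Multiples of 400: 1.
Leap years = 142 − 5 + 1 = 138.

138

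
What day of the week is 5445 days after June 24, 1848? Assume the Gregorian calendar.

First find the weekday of Jun 24, 1848. Doomsday rule: the anchor day for the 1800s is Friday. For year 48: 48÷12 = 4 r 0, and 0÷4 = 0, so 4+0+0 = 4.
Friday + 4 ≡ Tuesday — that's 1848's doomsday.
In June the doomsday date is Jun 6.
Jun 24 is 18 days after Jun 6; 18 mod 7 = 4, so Tuesday + 4 = Saturday.
5445 mod 7 = 6, so 5445 days after a Saturday is Saturday + 6 = Friday.

Friday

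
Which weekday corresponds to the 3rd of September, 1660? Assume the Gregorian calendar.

Doomsday rule: the anchor day for the 1600s is Tuesday. For year 60: 60÷12 = 5 r 0, and 0÷4 = 0, so 5+0+0 = 5.
Tuesday + 5 ≡ Sunday — that's 1660's doomsday.
In September the doomsday date is Sep 5.
Sep 3 is 2 days before Sep 5; 2 mod 7 = 2, so Sunday − 2 = Friday.

Friday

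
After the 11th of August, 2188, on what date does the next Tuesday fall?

Aug 11, 2188 is a Monday.
From Monday to the next Tuesday is 1 day.
Aug 11, 2188 + 1 = Aug 12, 2188.

August 12, 2188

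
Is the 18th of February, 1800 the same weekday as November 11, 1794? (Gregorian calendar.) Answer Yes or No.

From Nov 11, 1794 to Feb 18, 1800 is 1925 days.
1925 mod 7 = 0, so they are the same weekday.
(Nov 11, 1794 is a Tuesday; Feb 18, 1800 is a Tuesday.)

Yes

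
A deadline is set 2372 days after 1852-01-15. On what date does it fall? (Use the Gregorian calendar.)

+366 (one year; includes Feb 29, 1852) → Jan 15, 1853 (2006 left).
+365 (one year) → Jan 15, 1854 (1641 left).
+365 (one year) → Jan 15, 1855 (1276 left).
+365 (one year) → Jan 15, 1856 (911 left).
+366 (one year; includes Feb 29, 1856) → Jan 15, 1857 (545 left).
+365 (one year) → Jan 15, 1858 (180 left).
Jan has 31 days: +17 → Feb 1, 1858 (163 left).
Feb has 28 days: +28 → Mar 1, 1858 (135 left).
Mar has 31 days: +31 → Apr 1, 1858 (104 left).
Apr has 30 days: +30 → May 1, 1858 (74 left).
May has 31 days: +31 → Jun 1, 1858 (43 left).
Jun has 30 days: +30 → Jul 1, 1858 (13 left).
+13 → Jul 14, 1858.

July 14, 1858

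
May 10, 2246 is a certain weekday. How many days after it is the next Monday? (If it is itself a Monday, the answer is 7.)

1

May 10, 2246 is a Sunday.
From Sunday to the next Monday is 1 day.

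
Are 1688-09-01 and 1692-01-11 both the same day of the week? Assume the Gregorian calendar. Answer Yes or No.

No

From Sep 1, 1688 to Jan 11, 1692 is 1227 days.
1227 mod 7 = 2, so they are different weekdays.
(Sep 1, 1688 is a Wednesday; Jan 11, 1692 is a Friday.)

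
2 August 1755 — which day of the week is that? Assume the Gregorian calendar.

Saturday

Doomsday rule: the anchor day for the 1700s is Sunday. For year 55: 55÷12 = 4 r 7, and 7÷4 = 1, so 4+7+1 = 12.
Sunday + 12 ≡ Friday — that's 1755's doomsday.
In August the doomsday date is Aug 8.
Aug 2 is 6 days before Aug 8; 6 mod 7 = 6, so Friday − 6 = Saturday.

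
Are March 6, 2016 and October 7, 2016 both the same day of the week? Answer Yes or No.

From Mar 6, 2016 to Oct 7, 2016 is 215 days.
215 mod 7 = 5, so they are different weekdays.
(Mar 6, 2016 is a Sunday; Oct 7, 2016 is a Friday.)

No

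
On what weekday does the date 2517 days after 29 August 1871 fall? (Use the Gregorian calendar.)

Saturday

First find the weekday of Aug 29, 1871. Doomsday rule: the anchor day for the 1800s is Friday. For year 71: 71÷12 = 5 r 11, and 11÷4 = 2, so 5+11+2 = 18.
Friday + 18 ≡ Tuesday — that's 1871's doomsday.
In August the doomsday date is Aug 8.
Aug 29 is 21 days after Aug 8; 21 mod 7 = 0, so Tuesday + 0 = Tuesday.
2517 mod 7 = 4, so 2517 days after a Tuesday is Tuesday + 4 = Saturday.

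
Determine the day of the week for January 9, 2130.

Doomsday rule: the anchor day for the 2100s is Sunday. For year 30: 30÷12 = 2 r 6, and 6÷4 = 1, so 2+6+1 = 9.
Sunday + 9 ≡ Tuesday — that's 2130's doomsday.
In January the doomsday date is Jan 3 (2130 is not a leap year).
Jan 9 is 6 days after Jan 3; 6 mod 7 = 6, so Tuesday + 6 = Monday.

Monday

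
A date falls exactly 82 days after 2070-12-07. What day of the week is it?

Friday

First find the weekday of Dec 7, 2070. Doomsday rule: the anchor day for the 2000s is Tuesday. For year 70: 70÷12 = 5 r 10, and 10÷4 = 2, so 5+10+2 = 17.
Tuesday + 17 ≡ Friday — that's 2070's doomsday.
In December the doomsday date is Dec 12.
Dec 7 is 5 days before Dec 12; 5 mod 7 = 5, so Friday − 5 = Sunday.
82 mod 7 = 5, so 82 days after a Sunday is Sunday + 5 = Friday.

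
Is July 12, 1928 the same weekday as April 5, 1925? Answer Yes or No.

No

From Apr 5, 1925 to Jul 12, 1928 is 1194 days.
1194 mod 7 = 4, so they are different weekdays.
(Apr 5, 1925 is a Sunday; Jul 12, 1928 is a Thursday.)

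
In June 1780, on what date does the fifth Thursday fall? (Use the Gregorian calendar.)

June 1, 1780 is a Thursday.
The first Thursday is therefore June 1 (same day).
The fifth Thursday is 1 + 4×7 = June 29.

June 29, 1780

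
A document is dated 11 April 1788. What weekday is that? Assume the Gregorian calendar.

Friday

Doomsday rule: the anchor day for the 1700s is Sunday. For year 88: 88÷12 = 7 r 4, and 4÷4 = 1, so 7+4+1 = 12.
Sunday + 12 ≡ Friday — that's 1788's doomsday.
In April the doomsday date is Apr 4.
Apr 11 is 7 days after Apr 4; 7 mod 7 = 0, so Friday + 0 = Friday.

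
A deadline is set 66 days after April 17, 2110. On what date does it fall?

June 22, 2110

Apr has 30 days: +14 → May 1, 2110 (52 left).
May has 31 days: +31 → Jun 1, 2110 (21 left).
+21 → Jun 22, 2110.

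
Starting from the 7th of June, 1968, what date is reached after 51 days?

July 28, 1968

Jun has 30 days: +24 → Jul 1, 1968 (27 left).
+27 → Jul 28, 1968.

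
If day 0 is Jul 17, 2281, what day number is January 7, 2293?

4192

Jul 17, 2281 → Jul 17, 2282: 365 days.
Jul 17, 2282 → Jul 17, 2283: 365 days.
Jul 17, 2283 → Jul 17, 2284: 366 days (Feb 29, 2284 is in that span).
Jul 17, 2284 → Jul 17, 2285: 365 days.
Jul 17, 2285 → Jul 17, 2286: 365 days.
Jul 17, 2286 → Jul 17, 2287: 365 days.
Jul 17, 2287 → Jul 17, 2288: 366 days (Feb 29, 2288 is in that span).
Jul 17, 2288 → Jul 17, 2289: 365 days.
Jul 17, 2289 → Jul 17, 2290: 365 days.
Jul 17, 2290 → Jul 17, 2291: 365 days.
Jul 17, 2291 → Jul 17, 2292: 366 days (Feb 29, 2292 is in that span).
Jul 17, 2292 → Aug 17, 2292: 31 days (July has 31).
Aug 17, 2292 → Sep 17, 2292: 31 days (August has 31).
Sep 17, 2292 → Oct 17, 2292: 30 days (September has 30).
Oct 17, 2292 → Nov 17, 2292: 31 days (October has 31).
Nov 17, 2292 → Dec 17, 2292: 30 days (November has 30).
Dec 17, 2292 → Jan 7, 2293: 21 days.
Total: 4192 days.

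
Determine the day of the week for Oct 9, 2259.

Doomsday rule: the anchor day for the 2200s is Friday. For year 59: 59÷12 = 4 r 11, and 11÷4 = 2, so 4+11+2 = 17.
Friday + 17 ≡ Monday — that's 2259's doomsday.
In October the doomsday date is Oct 10.
Oct 9 is 1 day before Oct 10; 1 mod 7 = 1, so Monday − 1 = Sunday.

Sunday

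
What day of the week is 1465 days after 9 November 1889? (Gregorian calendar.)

Monday

Nov 9, 1889 is a Saturday.
1465 mod 7 = 2, so 1465 days after a Saturday is Saturday + 2 = Monday.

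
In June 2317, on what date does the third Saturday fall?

June 1, 2317 is a Friday.
The first Saturday is therefore June 2 (1 days later).
The third Saturday is 2 + 2×7 = June 16.

June 16, 2317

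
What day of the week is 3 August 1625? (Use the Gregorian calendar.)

Sunday

Doomsday rule: the anchor day for the 1600s is Tuesday. For year 25: 25÷12 = 2 r 1, and 1÷4 = 0, so 2+1+0 = 3.
Tuesday + 3 ≡ Friday — that's 1625's doomsday.
In August the doomsday date is Aug 8.
Aug 3 is 5 days before Aug 8; 5 mod 7 = 5, so Friday − 5 = Sunday.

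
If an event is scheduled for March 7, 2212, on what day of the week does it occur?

Doomsday rule: the anchor day for the 2200s is Friday. For year 12: 12÷12 = 1 r 0, and 0÷4 = 0, so 1+0+0 = 1.
Friday + 1 ≡ Saturday — that's 2212's doomsday.
In March the doomsday date is Mar 14.
Mar 7 is 7 days before Mar 14; 7 mod 7 = 0, so Saturday − 0 = Saturday.

Saturday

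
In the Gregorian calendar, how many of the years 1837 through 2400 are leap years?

Multiples of 4 in [1837,2400]: 141.
Of those, multiples of 100: 6 (not leap unless ÷400).
Multiples of 400: 2.
Leap years = 141 − 6 + 2 = 137.

137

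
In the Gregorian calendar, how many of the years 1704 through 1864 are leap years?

40

Multiples of 4 in [1704,1864]: 41.
Of those, multiples of 100: 1 (not leap unless ÷400).
Multiples of 400: 0.
Leap years = 41 − 1 + 0 = 40.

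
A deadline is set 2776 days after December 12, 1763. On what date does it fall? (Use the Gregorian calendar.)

+366 (one year; includes Feb 29, 1764) → Dec 12, 1764 (2410 left).
+365 (one year) → Dec 12, 1765 (2045 left).
+365 (one year) → Dec 12, 1766 (1680 left).
+365 (one year) → Dec 12, 1767 (1315 left).
+366 (one year; includes Feb 29, 1768) → Dec 12, 1768 (949 left).
+365 (one year) → Dec 12, 1769 (584 left).
+365 (one year) → Dec 12, 1770 (219 left).
Dec has 31 days: +20 → Jan 1, 1771 (199 left).
Jan has 31 days: +31 → Feb 1, 1771 (168 left).
Feb has 28 days: +28 → Mar 1, 1771 (140 left).
Mar has 31 days: +31 → Apr 1, 1771 (109 left).
Apr has 30 days: +30 → May 1, 1771 (79 left).
May has 31 days: +31 → Jun 1, 1771 (48 left).
Jun has 30 days: +30 → Jul 1, 1771 (18 left).
+18 → Jul 19, 1771.

July 19, 1771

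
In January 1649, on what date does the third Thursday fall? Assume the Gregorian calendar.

January 1, 1649 is a Friday.
The first Thursday is therefore January 7 (6 days later).
The third Thursday is 7 + 2×7 = January 21.

January 21, 1649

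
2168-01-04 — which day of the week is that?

Monday

January 1, 2168 is a Friday.
Jan 1, 2168 → Jan 4, 2168: 3 days.
Total: 3 days.
3 mod 7 = 3, so Friday + 3 = Monday.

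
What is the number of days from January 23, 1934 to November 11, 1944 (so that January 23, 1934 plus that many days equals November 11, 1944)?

Jan 23, 1934 → Jan 23, 1935: 365 days.
Jan 23, 1935 → Jan 23, 1936: 365 days.
Jan 23, 1936 → Jan 23, 1937: 366 days (Feb 29, 1936 is in that span).
Jan 23, 1937 → Jan 23, 1938: 365 days.
Jan 23, 1938 → Jan 23, 1939: 365 days.
Jan 23, 1939 → Jan 23, 1940: 365 days.
Jan 23, 1940 → Jan 23, 1941: 366 days (Feb 29, 1940 is in that span).
Jan 23, 1941 → Jan 23, 1942: 365 days.
Jan 23, 1942 → Jan 23, 1943: 365 days.
Jan 23, 1943 → Jan 23, 1944: 365 days.
Jan 23, 1944 → Feb 23, 1944: 31 days (January has 31).
Feb 23, 1944 → Mar 23, 1944: 29 days (February has 29).
Mar 23, 1944 → Apr 23, 1944: 31 days (March has 31).
Apr 23, 1944 → May 23, 1944: 30 days (April has 30).
May 23, 1944 → Jun 23, 1944: 31 days (May has 31).
Jun 23, 1944 → Jul 23, 1944: 30 days (June has 30).
Jul 23, 1944 → Aug 23, 1944: 31 days (July has 31).
Aug 23, 1944 → Sep 23, 1944: 31 days (August has 31).
Sep 23, 1944 → Oct 23, 1944: 30 days (September has 30).
Oct 23, 1944 → Nov 11, 1944: 19 days.
Total: 3945 days.

3945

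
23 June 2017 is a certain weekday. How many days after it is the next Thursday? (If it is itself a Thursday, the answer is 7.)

6

Jun 23, 2017 is a Friday.
From Friday to the next Thursday is 6 days.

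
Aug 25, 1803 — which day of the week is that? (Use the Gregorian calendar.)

Doomsday rule: the anchor day for the 1800s is Friday. For year 03: 3÷12 = 0 r 3, and 3÷4 = 0, so 0+3+0 = 3.
Friday + 3 ≡ Monday — that's 1803's doomsday.
In August the doomsday date is Aug 8.
Aug 25 is 17 days after Aug 8; 17 mod 7 = 3, so Monday + 3 = Thursday.

Thursday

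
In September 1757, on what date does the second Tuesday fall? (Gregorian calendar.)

September 1, 1757 is a Thursday.
The first Tuesday is therefore September 6 (5 days later).
The second Tuesday is 6 + 1×7 = September 13.

September 13, 1757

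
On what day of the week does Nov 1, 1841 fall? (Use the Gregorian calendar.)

Doomsday rule: the anchor day for the 1800s is Friday. For year 41: 41÷12 = 3 r 5, and 5÷4 = 1, so 3+5+1 = 9.
Friday + 9 ≡ Sunday — that's 1841's doomsday.
In November the doomsday date is Nov 7.
Nov 1 is 6 days before Nov 7; 6 mod 7 = 6, so Sunday − 6 = Monday.

Monday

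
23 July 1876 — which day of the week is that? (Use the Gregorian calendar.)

Sunday

Doomsday rule: the anchor day for the 1800s is Friday. For year 76: 76÷12 = 6 r 4, and 4÷4 = 1, so 6+4+1 = 11.
Friday + 11 ≡ Tuesday — that's 1876's doomsday.
In July the doomsday date is Jul 11.
Jul 23 is 12 days after Jul 11; 12 mod 7 = 5, so Tuesday + 5 = Sunday.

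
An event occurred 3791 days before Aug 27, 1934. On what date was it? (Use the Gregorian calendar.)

April 10, 1924

−365 (one year) → Aug 27, 1933 (3426 left).
−365 (one year) → Aug 27, 1932 (3061 left).
−366 (one year; includes Feb 29, 1932) → Aug 27, 1931 (2695 left).
−365 (one year) → Aug 27, 1930 (2330 left).
−365 (one year) → Aug 27, 1929 (1965 left).
−365 (one year) → Aug 27, 1928 (1600 left).
−366 (one year; includes Feb 29, 1928) → Aug 27, 1927 (1234 left).
−365 (one year) → Aug 27, 1926 (869 left).
−365 (one year) → Aug 27, 1925 (504 left).
−365 (one year) → Aug 27, 1924 (139 left).
−27 → Jul 31, 1924 (end of Jul, 31 days; 112 left).
−31 → Jun 30, 1924 (end of Jun, 30 days; 81 left).
−30 → May 31, 1924 (end of May, 31 days; 51 left).
−31 → Apr 30, 1924 (end of Apr, 30 days; 20 left).
−20 → Apr 10, 1924.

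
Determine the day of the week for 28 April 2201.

Tuesday

Doomsday rule: the anchor day for the 2200s is Friday. For year 01: 1÷12 = 0 r 1, and 1÷4 = 0, so 0+1+0 = 1.
Friday + 1 ≡ Saturday — that's 2201's doomsday.
In April the doomsday date is Apr 4.
Apr 28 is 24 days after Apr 4; 24 mod 7 = 3, so Saturday + 3 = Tuesday.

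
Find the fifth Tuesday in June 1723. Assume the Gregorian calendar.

June 29, 1723

June 1, 1723 is a Tuesday.
The first Tuesday is therefore June 1 (same day).
The fifth Tuesday is 1 + 4×7 = June 29.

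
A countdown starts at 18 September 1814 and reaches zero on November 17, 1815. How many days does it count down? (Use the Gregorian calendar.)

425

Sep 18, 1814 → Sep 18, 1815: 365 days.
Sep 18, 1815 → Oct 18, 1815: 30 days (September has 30).
Oct 18, 1815 → Nov 17, 1815: 30 days.
Total: 425 days.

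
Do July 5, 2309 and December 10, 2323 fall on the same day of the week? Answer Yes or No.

From Jul 5, 2309 to Dec 10, 2323 is 5271 days.
5271 mod 7 = 0, so they are the same weekday.
(Jul 5, 2309 is a Monday; Dec 10, 2323 is a Monday.)

Yes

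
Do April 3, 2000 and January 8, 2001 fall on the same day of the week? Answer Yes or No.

From Apr 3, 2000 to Jan 8, 2001 is 280 days.
280 mod 7 = 0, so they are the same weekday.
(Apr 3, 2000 is a Monday; Jan 8, 2001 is a Monday.)

Yes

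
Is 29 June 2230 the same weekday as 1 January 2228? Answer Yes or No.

Yes

From Jan 1, 2228 to Jun 29, 2230 is 910 days.
910 mod 7 = 0, so they are the same weekday.
(Jan 1, 2228 is a Tuesday; Jun 29, 2230 is a Tuesday.)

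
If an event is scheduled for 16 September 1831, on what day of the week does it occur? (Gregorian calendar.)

Friday

Doomsday rule: the anchor day for the 1800s is Friday. For year 31: 31÷12 = 2 r 7, and 7÷4 = 1, so 2+7+1 = 10.
Friday + 10 ≡ Monday — that's 1831's doomsday.
In September the doomsday date is Sep 5.
Sep 16 is 11 days after Sep 5; 11 mod 7 = 4, so Monday + 4 = Friday.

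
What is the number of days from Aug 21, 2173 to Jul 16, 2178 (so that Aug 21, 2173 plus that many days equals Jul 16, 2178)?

1790

Aug 21, 2173 → Aug 21, 2174: 365 days.
Aug 21, 2174 → Aug 21, 2175: 365 days.
Aug 21, 2175 → Aug 21, 2176: 366 days (Feb 29, 2176 is in that span).
Aug 21, 2176 → Aug 21, 2177: 365 days.
Aug 21, 2177 → Sep 21, 2177: 31 days (August has 31).
Sep 21, 2177 → Oct 21, 2177: 30 days (September has 30).
Oct 21, 2177 → Nov 21, 2177: 31 days (October has 31).
Nov 21, 2177 → Dec 21, 2177: 30 days (November has 30).
Dec 21, 2177 → Jan 21, 2178: 31 days (December has 31).
Jan 21, 2178 → Feb 21, 2178: 31 days (January has 31).
Feb 21, 2178 → Mar 21, 2178: 28 days (February has 28).
Mar 21, 2178 → Apr 21, 2178: 31 days (March has 31).
Apr 21, 2178 → May 21, 2178: 30 days (April has 30).
May 21, 2178 → Jun 21, 2178: 31 days (May has 31).
Jun 21, 2178 → Jul 16, 2178: 25 days.
Total: 1790 days.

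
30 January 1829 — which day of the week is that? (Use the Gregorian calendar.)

Friday

Doomsday rule: the anchor day for the 1800s is Friday. For year 29: 29÷12 = 2 r 5, and 5÷4 = 1, so 2+5+1 = 8.
Friday + 8 ≡ Saturday — that's 1829's doomsday.
In January the doomsday date is Jan 3 (1829 is not a leap year).
Jan 30 is 27 days after Jan 3; 27 mod 7 = 6, so Saturday + 6 = Friday.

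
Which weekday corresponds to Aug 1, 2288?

Doomsday rule: the anchor day for the 2200s is Friday. For year 88: 88÷12 = 7 r 4, and 4÷4 = 1, so 7+4+1 = 12.
Friday + 12 ≡ Wednesday — that's 2288's doomsday.
In August the doomsday date is Aug 8.
Aug 1 is 7 days before Aug 8; 7 mod 7 = 0, so Wednesday − 0 = Wednesday.

Wednesday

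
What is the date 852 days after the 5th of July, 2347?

+366 (one year; includes Feb 29, 2348) → Jul 5, 2348 (486 left).
+365 (one year) → Jul 5, 2349 (121 left).
Jul has 31 days: +27 → Aug 1, 2349 (94 left).
Aug has 31 days: +31 → Sep 1, 2349 (63 left).
Sep has 30 days: +30 → Oct 1, 2349 (33 left).
Oct has 31 days: +31 → Nov 1, 2349 (2 left).
+2 → Nov 3, 2349.

November 3, 2349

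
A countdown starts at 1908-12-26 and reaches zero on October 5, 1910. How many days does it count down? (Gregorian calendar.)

648

Dec 26, 1908 → Dec 26, 1909: 365 days.
Dec 26, 1909 → Jan 26, 1910: 31 days (December has 31).
Jan 26, 1910 → Feb 26, 1910: 31 days (January has 31).
Feb 26, 1910 → Mar 26, 1910: 28 days (February has 28).
Mar 26, 1910 → Apr 26, 1910: 31 days (March has 31).
Apr 26, 1910 → May 26, 1910: 30 days (April has 30).
May 26, 1910 → Jun 26, 1910: 31 days (May has 31).
Jun 26, 1910 → Jul 26, 1910: 30 days (June has 30).
Jul 26, 1910 → Aug 26, 1910: 31 days (July has 31).
Aug 26, 1910 → Sep 26, 1910: 31 days (August has 31).
Sep 26, 1910 → Oct 5, 1910: 9 days.
Total: 648 days.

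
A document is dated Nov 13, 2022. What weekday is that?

Sunday

Doomsday rule: the anchor day for the 2000s is Tuesday. For year 22: 22÷12 = 1 r 10, and 10÷4 = 2, so 1+10+2 = 13.
Tuesday + 13 ≡ Monday — that's 2022's doomsday.
In November the doomsday date is Nov 7.
Nov 13 is 6 days after Nov 7; 6 mod 7 = 6, so Monday + 6 = Sunday.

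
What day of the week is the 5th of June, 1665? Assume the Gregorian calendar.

Doomsday rule: the anchor day for the 1600s is Tuesday. For year 65: 65÷12 = 5 r 5, and 5÷4 = 1, so 5+5+1 = 11.
Tuesday + 11 ≡ Saturday — that's 1665's doomsday.
In June the doomsday date is Jun 6.
Jun 5 is 1 day before Jun 6; 1 mod 7 = 1, so Saturday − 1 = Friday.

Friday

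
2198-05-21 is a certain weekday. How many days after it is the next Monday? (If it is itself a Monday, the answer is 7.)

7

May 21, 2198 is a Monday.
From Monday to the next Monday is 7 days.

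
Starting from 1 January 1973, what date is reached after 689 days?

+365 (one year) → Jan 1, 1974 (324 left).
Jan has 31 days: +31 → Feb 1, 1974 (293 left).
Feb has 28 days: +28 → Mar 1, 1974 (265 left).
Mar has 31 days: +31 → Apr 1, 1974 (234 left).
Apr has 30 days: +30 → May 1, 1974 (204 left).
May has 31 days: +31 → Jun 1, 1974 (173 left).
Jun has 30 days: +30 → Jul 1, 1974 (143 left).
Jul has 31 days: +31 → Aug 1, 1974 (112 left).
Aug has 31 days: +31 → Sep 1, 1974 (81 left).
Sep has 30 days: +30 → Oct 1, 1974 (51 left).
Oct has 31 days: +31 → Nov 1, 1974 (20 left).
+20 → Nov 21, 1974.

November 21, 1974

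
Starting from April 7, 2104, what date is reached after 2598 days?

+365 (one year) → Apr 7, 2105 (2233 left).
+365 (one year) → Apr 7, 2106 (1868 left).
+365 (one year) → Apr 7, 2107 (1503 left).
+366 (one year; includes Feb 29, 2108) → Apr 7, 2108 (1137 left).
+365 (one year) → Apr 7, 2109 (772 left).
+365 (one year) → Apr 7, 2110 (407 left).
+365 (one year) → Apr 7, 2111 (42 left).
Apr has 30 days: +24 → May 1, 2111 (18 left).
+18 → May 19, 2111.

May 19, 2111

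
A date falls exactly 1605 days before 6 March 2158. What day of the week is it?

Saturday

Mar 6, 2158 is a Monday.
1605 mod 7 = 2, so 1605 days before a Monday is Monday − 2 = Saturday.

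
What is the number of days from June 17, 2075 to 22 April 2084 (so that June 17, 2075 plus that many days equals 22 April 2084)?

3232

Jun 17, 2075 → Jun 17, 2076: 366 days (Feb 29, 2076 is in that span).
Jun 17, 2076 → Jun 17, 2077: 365 days.
Jun 17, 2077 → Jun 17, 2078: 365 days.
Jun 17, 2078 → Jun 17, 2079: 365 days.
Jun 17, 2079 → Jun 17, 2080: 366 days (Feb 29, 2080 is in that span).
Jun 17, 2080 → Jun 17, 2081: 365 days.
Jun 17, 2081 → Jun 17, 2082: 365 days.
Jun 17, 2082 → Jun 17, 2083: 365 days.
Jun 17, 2083 → Jul 17, 2083: 30 days (June has 30).
Jul 17, 2083 → Aug 17, 2083: 31 days (July has 31).
Aug 17, 2083 → Sep 17, 2083: 31 days (August has 31).
Sep 17, 2083 → Oct 17, 2083: 30 days (September has 30).
Oct 17, 2083 → Nov 17, 2083: 31 days (October has 31).
Nov 17, 2083 → Dec 17, 2083: 30 days (November has 30).
Dec 17, 2083 → Jan 17, 2084: 31 days (December has 31).
Jan 17, 2084 → Feb 17, 2084: 31 days (January has 31).
Feb 17, 2084 → Mar 17, 2084: 29 days (February has 29).
Mar 17, 2084 → Apr 17, 2084: 31 days (March has 31).
Apr 17, 2084 → Apr 22, 2084: 5 days.
Total: 3232 days.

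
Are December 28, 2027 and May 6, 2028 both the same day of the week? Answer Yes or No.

No

From Dec 28, 2027 to May 6, 2028 is 130 days.
130 mod 7 = 4, so they are different weekdays.
(Dec 28, 2027 is a Tuesday; May 6, 2028 is a Saturday.)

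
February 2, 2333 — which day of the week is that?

Thursday

Doomsday rule: the anchor day for the 2300s is Wednesday. For year 33: 33÷12 = 2 r 9, and 9÷4 = 2, so 2+9+2 = 13.
Wednesday + 13 ≡ Tuesday — that's 2333's doomsday.
In February the doomsday date is Feb 28 (2333 is not a leap year).
Feb 2 is 26 days before Feb 28; 26 mod 7 = 5, so Tuesday − 5 = Thursday.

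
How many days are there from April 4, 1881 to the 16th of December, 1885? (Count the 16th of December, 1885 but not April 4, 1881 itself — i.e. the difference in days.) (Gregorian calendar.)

1717

Apr 4, 1881 → Apr 4, 1882: 365 days.
Apr 4, 1882 → Apr 4, 1883: 365 days.
Apr 4, 1883 → Apr 4, 1884: 366 days (Feb 29, 1884 is in that span).
Apr 4, 1884 → Apr 4, 1885: 365 days.
Apr 4, 1885 → May 4, 1885: 30 days (April has 30).
May 4, 1885 → Jun 4, 1885: 31 days (May has 31).
Jun 4, 1885 → Jul 4, 1885: 30 days (June has 30).
Jul 4, 1885 → Aug 4, 1885: 31 days (July has 31).
Aug 4, 1885 → Sep 4, 1885: 31 days (August has 31).
Sep 4, 1885 → Oct 4, 1885: 30 days (September has 30).
Oct 4, 1885 → Nov 4, 1885: 31 days (October has 31).
Nov 4, 1885 → Dec 4, 1885: 30 days (November has 30).
Dec 4, 1885 → Dec 16, 1885: 12 days.
Total: 1717 days.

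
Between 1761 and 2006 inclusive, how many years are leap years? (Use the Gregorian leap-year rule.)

Multiples of 4 in [1761,2006]: 61.
Of those, multiples of 100: 3 (not leap unless ÷400).
Multiples of 400: 1.
Leap years = 61 − 3 + 1 = 59.

59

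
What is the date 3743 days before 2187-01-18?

−365 (one year) → Jan 18, 2186 (3378 left).
−365 (one year) → Jan 18, 2185 (3013 left).
−366 (one year; includes Feb 29, 2184) → Jan 18, 2184 (2647 left).
−365 (one year) → Jan 18, 2183 (2282 left).
−365 (one year) → Jan 18, 2182 (1917 left).
−365 (one year) → Jan 18, 2181 (1552 left).
−366 (one year; includes Feb 29, 2180) → Jan 18, 2180 (1186 left).
−365 (one year) → Jan 18, 2179 (821 left).
−365 (one year) → Jan 18, 2178 (456 left).
−365 (one year) → Jan 18, 2177 (91 left).
−18 → Dec 31, 2176 (end of Dec, 31 days; 73 left).
−31 → Nov 30, 2176 (end of Nov, 30 days; 42 left).
−30 → Oct 31, 2176 (end of Oct, 31 days; 12 left).
−12 → Oct 19, 2176.

October 19, 2176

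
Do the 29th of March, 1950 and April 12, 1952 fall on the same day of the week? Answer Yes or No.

No

From Mar 29, 1950 to Apr 12, 1952 is 745 days.
745 mod 7 = 3, so they are different weekdays.
(Mar 29, 1950 is a Wednesday; Apr 12, 1952 is a Saturday.)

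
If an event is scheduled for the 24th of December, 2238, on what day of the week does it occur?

Monday

Doomsday rule: the anchor day for the 2200s is Friday. For year 38: 38÷12 = 3 r 2, and 2÷4 = 0, so 3+2+0 = 5.
Friday + 5 ≡ Wednesday — that's 2238's doomsday.
In December the doomsday date is Dec 12.
Dec 24 is 12 days after Dec 12; 12 mod 7 = 5, so Wednesday + 5 = Monday.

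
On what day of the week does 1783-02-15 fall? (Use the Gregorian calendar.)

Doomsday rule: the anchor day for the 1700s is Sunday. For year 83: 83÷12 = 6 r 11, and 11÷4 = 2, so 6+11+2 = 19.
Sunday + 19 ≡ Friday — that's 1783's doomsday.
In February the doomsday date is Feb 28 (1783 is not a leap year).
Feb 15 is 13 days before Feb 28; 13 mod 7 = 6, so Friday − 6 = Saturday.

Saturday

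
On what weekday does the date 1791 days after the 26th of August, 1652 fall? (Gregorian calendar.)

Sunday

First find the weekday of Aug 26, 1652. Doomsday rule: the anchor day for the 1600s is Tuesday. For year 52: 52÷12 = 4 r 4, and 4÷4 = 1, so 4+4+1 = 9.
Tuesday + 9 ≡ Thursday — that's 1652's doomsday.
In August the doomsday date is Aug 8.
Aug 26 is 18 days after Aug 8; 18 mod 7 = 4, so Thursday + 4 = Monday.
1791 mod 7 = 6, so 1791 days after a Monday is Monday + 6 = Sunday.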